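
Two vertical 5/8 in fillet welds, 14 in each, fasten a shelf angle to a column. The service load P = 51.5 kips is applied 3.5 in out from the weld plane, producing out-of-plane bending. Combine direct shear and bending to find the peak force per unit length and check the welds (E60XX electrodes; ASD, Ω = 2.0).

f_max ≈ 3.32 kip/in; adequate

E60XX → F_EXX = 60 ksi.
L_w = 2 × 14 = 28 in; section modulus (unit throat) S = 2 × L²/6 = 65.33 in².
Direct shear f_v = P/L_w = 51.5/28 = 1.839 kip/in.
Moment M = P × e = 51.5 × 3.5 = 180.25 kip·in; bending f_b = M/S = 2.759 kip/in.
f_max = √(f_v² + f_b²) = √(1.839² + 2.759²) = 3.316 kip/in.
r_n/Ω = (1/2.0) × 0.6 × 60 × (0.707 × 0.625) = 7.954 kip/in → adequate.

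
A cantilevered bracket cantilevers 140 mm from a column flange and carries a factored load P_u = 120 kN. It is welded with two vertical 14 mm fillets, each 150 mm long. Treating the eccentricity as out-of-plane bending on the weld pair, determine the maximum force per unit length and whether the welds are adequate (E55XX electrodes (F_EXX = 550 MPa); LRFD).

L_w = 2 × 150 = 300 mm; section modulus (unit throat) S = 2 × L²/6 = 7500 mm².
Direct shear f_v = P/L_w = 120×10³/300 = 400 N/mm.
Moment M = P × e = 120×10³ × 140 = 16800000 N·mm; bending f_b = M/S = 2240 N/mm.
f_max = √(f_v² + f_b²) = √(400² + 2240²) = 2275 N/mm.
φr_n = 0.75 × 0.6 × 550 × (0.707 × 14) = 2450 N/mm → adequate.

f_max ≈ 2280 N/mm; adequate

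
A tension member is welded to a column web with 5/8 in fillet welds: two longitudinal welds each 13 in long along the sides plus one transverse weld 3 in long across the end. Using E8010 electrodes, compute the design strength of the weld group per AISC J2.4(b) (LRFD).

E80XX → F_EXX = 80 ksi.
t_e = 0.707 × 0.625 = 0.4419 in.
R_nwl = 0.6 × 80 × 0.4419 × 26 = 551.5 kips (longitudinal, 2 welds).
R_nwt = 0.6 × 80 × 0.4419 × 3 = 63.63 kips (transverse, base value).
(i) R_nwl + R_nwt = 615.1 kips; (ii) 0.85 R_nwl + 1.5 R_nwt = 564.2 kips.
R_n = max = 615.1 kips [governs: (i)]; φR_n = 461.3 kips.

φR_n ≈ 461 kips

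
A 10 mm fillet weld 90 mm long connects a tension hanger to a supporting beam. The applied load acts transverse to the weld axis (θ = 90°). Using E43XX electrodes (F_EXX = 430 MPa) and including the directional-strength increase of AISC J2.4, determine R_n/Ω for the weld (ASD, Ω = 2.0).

R_n/Ω ≈ 123 kN

t_e = 0.707 × 10 = 7.07 mm; A_we = 7.07 × 90 = 636.3 mm².
Directional factor: 1.0 + 0.5 sin^1.5(90°) = 1.5.
F_nw = 0.6 × 430 × 1.5 = 387 MPa.
R_n/Ω = (387 × 636.3) / 2.0 × 10⁻³ = 123.1 kN.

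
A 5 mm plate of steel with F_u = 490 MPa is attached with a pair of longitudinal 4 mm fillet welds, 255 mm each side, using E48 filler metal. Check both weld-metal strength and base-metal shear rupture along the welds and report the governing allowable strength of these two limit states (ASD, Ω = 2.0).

E48XX → F_EXX = 480 MPa.
t_e = 0.707 × 4 = 2.828 mm; L = 510 mm.
Weld metal: R_n/Ω = (1/2.0) × 0.6 × 480 × 2.828 × 510 × 10⁻³ = 207.7 kN.
Base metal (shear rupture): R_n/Ω = (1/2.0) × 0.6 × 490 × 5 × 510 × 10⁻³ = 374.9 kN.
Governing: weld metal.

R_n/Ω ≈ 208 kN (weld metal governs)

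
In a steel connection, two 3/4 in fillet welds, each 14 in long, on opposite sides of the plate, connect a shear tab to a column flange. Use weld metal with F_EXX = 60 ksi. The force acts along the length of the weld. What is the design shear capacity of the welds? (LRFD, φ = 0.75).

Effective throat t_e = 0.707 × 0.75 = 0.5302 in.
Total length L = 28 in; A_we = 0.5302 × 28 = 14.85 in².
F_nw = 0.6 F_EXX = 0.6 × 60 = 36 ksi.
φR_n = 0.75 × 36 × 14.85 = 400.9 kips.

φR_n ≈ 401 kips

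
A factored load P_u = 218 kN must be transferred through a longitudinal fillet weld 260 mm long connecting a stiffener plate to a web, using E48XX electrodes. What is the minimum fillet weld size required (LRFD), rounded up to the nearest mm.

w = 6 mm

E48XX → F_EXX = 480 MPa.
Total weld length L = 260 mm.
Required throat t_e = P_u / (φ × 0.6 F_EXX × L) = 218 / (0.75 × 0.6 × 480 × 260 × 10⁻³) = 3.882 mm.
Required leg w = t_e / 0.707 = 5.49 mm → use 6 mm.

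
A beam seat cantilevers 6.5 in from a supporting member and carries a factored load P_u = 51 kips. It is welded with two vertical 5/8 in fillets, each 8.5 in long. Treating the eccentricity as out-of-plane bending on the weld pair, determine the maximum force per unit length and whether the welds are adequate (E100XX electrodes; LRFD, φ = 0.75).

E100XX → F_EXX = 100 ksi.
L_w = 2 × 8.5 = 17 in; section modulus (unit throat) S = 2 × L²/6 = 24.08 in².
Direct shear f_v = P/L_w = 51/17 = 3 kip/in.
Moment M = P × e = 51 × 6.5 = 331.5 kip·in; bending f_b = M/S = 13.76 kip/in.
f_max = √(f_v² + f_b²) = √(3² + 13.76²) = 14.09 kip/in.
φr_n = 0.75 × 0.6 × 100 × (0.707 × 0.625) = 19.88 kip/in → adequate.

f_max ≈ 14.1 kip/in; adequate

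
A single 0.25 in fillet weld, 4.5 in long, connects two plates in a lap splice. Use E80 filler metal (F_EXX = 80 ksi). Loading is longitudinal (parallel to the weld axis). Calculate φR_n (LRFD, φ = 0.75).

φR_n ≈ 28.6 kip

Effective throat t_e = 0.707 × 0.25 = 0.1767 in.
Total length L = 4.5 in; A_we = 0.1767 × 4.5 = 0.7954 in².
F_nw = 0.6 F_EXX = 0.6 × 80 = 48 ksi.
φR_n = 0.75 × 48 × 0.7954 = 28.63 kip.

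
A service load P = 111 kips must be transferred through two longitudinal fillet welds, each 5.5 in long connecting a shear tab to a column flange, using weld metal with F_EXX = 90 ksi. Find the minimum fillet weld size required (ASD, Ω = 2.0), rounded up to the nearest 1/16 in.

w = 9/16 in

Total weld length L = 11 in.
Required throat t_e = P × Ω / (0.6 F_EXX × L) = 111 × 2.0 / (0.6 × 90 × 11) = 0.3737 in.
Required leg w = t_e / 0.707 = 0.5286 in → use 9/16 in.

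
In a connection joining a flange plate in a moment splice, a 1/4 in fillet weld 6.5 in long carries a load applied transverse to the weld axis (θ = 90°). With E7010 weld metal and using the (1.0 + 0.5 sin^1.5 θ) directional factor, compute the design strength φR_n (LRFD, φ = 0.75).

φR_n ≈ 54.3 kips

E70XX → F_EXX = 70 ksi.
t_e = 0.707 × 0.25 = 0.1767 in; A_we = 0.1767 × 6.5 = 1.149 in².
Directional factor: 1.0 + 0.5 sin^1.5(90°) = 1.5.
F_nw = 0.6 × 70 × 1.5 = 63 ksi.
φR_n = 0.75 × 63 × 1.149 = 54.28 kips.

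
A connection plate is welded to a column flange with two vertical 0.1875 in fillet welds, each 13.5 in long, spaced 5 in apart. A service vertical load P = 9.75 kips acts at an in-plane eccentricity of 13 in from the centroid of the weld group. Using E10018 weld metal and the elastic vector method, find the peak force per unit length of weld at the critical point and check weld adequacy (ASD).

E100XX → F_EXX = 100 ksi.
Total weld length L_w = 27 in. Treat welds as unit-width lines.
Polar moment about centroid: J = 2[d³/12 + d(b/2)²] = 2[13.5³/12 + 13.5×2.5²] = 578.8 in³.
Direct shear f_v = P/L_w = 9.75 / 27 = 0.3611 kip/in (vertical).
Torsion M = P·e = 9.75 × 13 = 126.75 kip·in.
Critical point at (x, y) = (2.5, 6.75) from centroid. f_tx = M·y/J = 1.478 kip/in; f_ty = M·x/J = 0.5475 kip/in.
Resultant f_max = √[f_tx² + (f_v + f_ty)²] = √[1.478² + (0.3611 + 0.5475)²] = 1.735 kip/in.
Capacity per unit length: r_n/Ω = (1/2.0) × 0.6 × 100 × (0.707 × 0.1875) = 3.977 kip/in.
1.735 ≤ 3.977 → adequate.

f_max ≈ 1.74 kip/in; adequate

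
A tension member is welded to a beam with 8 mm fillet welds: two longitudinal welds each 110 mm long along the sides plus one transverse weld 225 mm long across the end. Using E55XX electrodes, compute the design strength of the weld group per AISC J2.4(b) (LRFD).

φR_n ≈ 734 kN

E55XX → F_EXX = 550 MPa.
t_e = 0.707 × 8 = 5.656 mm.
R_nwl = 0.6 × 550 × 5.656 × 220 × 10⁻³ = 410.6 kN (longitudinal, 2 welds).
R_nwt = 0.6 × 550 × 5.656 × 225 × 10⁻³ = 420 kN (transverse, base value).
(i) R_nwl + R_nwt = 830.6 kN; (ii) 0.85 R_nwl + 1.5 R_nwt = 979 kN.
R_n = max = 979 kN [governs: (ii)]; φR_n = 734.2 kN.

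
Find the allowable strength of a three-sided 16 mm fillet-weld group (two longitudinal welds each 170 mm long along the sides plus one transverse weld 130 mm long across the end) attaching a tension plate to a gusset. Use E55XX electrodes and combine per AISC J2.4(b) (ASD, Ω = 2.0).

R_n/Ω ≈ 903 kN

E55XX → F_EXX = 550 MPa.
t_e = 0.707 × 16 = 11.31 mm.
R_nwl = 0.6 × 550 × 11.31 × 340 × 10⁻³ = 1269 kN (longitudinal, 2 welds).
R_nwt = 0.6 × 550 × 11.31 × 130 × 10⁻³ = 485.3 kN (transverse, base value).
(i) R_nwl + R_nwt = 1754 kN; (ii) 0.85 R_nwl + 1.5 R_nwt = 1807 kN.
R_n = max = 1807 kN [governs: (ii)]; R_n/Ω = 903.4 kN.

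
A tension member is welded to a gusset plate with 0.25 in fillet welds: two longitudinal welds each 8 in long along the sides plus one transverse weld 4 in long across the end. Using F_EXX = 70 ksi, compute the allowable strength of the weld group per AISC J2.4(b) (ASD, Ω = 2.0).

t_e = 0.707 × 0.25 = 0.1767 in.
R_nwl = 0.6 × 70 × 0.1767 × 16 = 118.8 kips (longitudinal, 2 welds).
R_nwt = 0.6 × 70 × 0.1767 × 4 = 29.69 kips (transverse, base value).
(i) R_nwl + R_nwt = 148.5 kips; (ii) 0.85 R_nwl + 1.5 R_nwt = 145.5 kips.
R_n = max = 148.5 kips [governs: (i)]; R_n/Ω = 74.23 kips.

R_n/Ω ≈ 74.2 kips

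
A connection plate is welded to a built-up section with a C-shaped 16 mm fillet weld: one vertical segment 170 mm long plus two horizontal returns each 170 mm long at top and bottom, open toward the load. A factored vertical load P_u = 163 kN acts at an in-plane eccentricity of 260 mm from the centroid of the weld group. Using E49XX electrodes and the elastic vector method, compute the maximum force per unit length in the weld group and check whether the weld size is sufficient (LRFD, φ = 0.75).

f_max ≈ 1600 N/mm; adequate

E49XX → F_EXX = 490 MPa.
Total weld length L_w = 510 mm. Treat welds as unit-width lines.
Centroid: x̄ = 2×170×85 / 510 = 56.67 mm from the vertical weld.
Polar moment about centroid: J = I_x + I_y = [170³/12 + 2×170×85²] + [170×56.67² + 2(170³/12 + 170×28.33²)] = 4504000 mm³.
Direct shear f_v = P/L_w = 163×10³ / 510 = 319.6 N/mm (vertical).
Torsion M = P·e = 163×10³ × 260 = 42380000 N·mm.
Critical point at (x, y) = (113.3, 85) from centroid. f_tx = M·y/J = 799.9 N/mm; f_ty = M·x/J = 1066 N/mm.
Resultant f_max = √[f_tx² + (f_v + f_ty)²] = √[799.9² + (319.6 + 1066)²] = 1600 N/mm.
Capacity per unit length: φr_n = 0.75 × 0.6 × 490 × (0.707 × 16) = 2494 N/mm.
1600 ≤ 2494 → adequate.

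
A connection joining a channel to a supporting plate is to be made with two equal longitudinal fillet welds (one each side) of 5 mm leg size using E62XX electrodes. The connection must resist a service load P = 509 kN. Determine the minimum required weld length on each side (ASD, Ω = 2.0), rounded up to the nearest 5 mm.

L = 390 mm on each side

E62XX → F_EXX = 620 MPa.
Throat t_e = 0.707 × 5 = 3.535 mm.
r_n/Ω = (0.6 × 620 × 3.535) / 2.0 = 657.5 N/mm = 0.6575 kN/mm.
L_req = P / (r_n/Ω) = 509 / 0.6575 = 774.1 mm total.
Per side: 774.1 / 2 = 387.1 mm.
Round up → use L = 390 mm on each side.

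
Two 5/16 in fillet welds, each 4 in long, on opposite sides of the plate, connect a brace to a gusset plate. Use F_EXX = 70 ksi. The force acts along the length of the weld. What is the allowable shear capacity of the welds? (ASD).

Effective throat t_e = 0.707 × 0.3125 = 0.2209 in.
Total length L = 8 in; A_we = 0.2209 × 8 = 1.767 in².
F_nw = 0.6 F_EXX = 0.6 × 70 = 42 ksi.
R_n = 42 × 1.767 = 74.23 kips; R_n/Ω = 74.23/2.0 = 37.12 kips.

R_n/Ω ≈ 37.1 kips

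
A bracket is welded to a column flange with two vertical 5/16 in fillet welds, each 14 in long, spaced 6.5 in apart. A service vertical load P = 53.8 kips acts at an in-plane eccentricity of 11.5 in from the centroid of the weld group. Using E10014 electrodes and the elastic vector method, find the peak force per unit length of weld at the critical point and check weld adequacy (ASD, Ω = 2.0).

f_max ≈ 7.36 kip/in; NOT adequate

E100XX → F_EXX = 100 ksi.
Total weld length L_w = 28 in. Treat welds as unit-width lines.
Polar moment about centroid: J = 2[d³/12 + d(b/2)²] = 2[14³/12 + 14×3.25²] = 753.1 in³.
Direct shear f_v = P/L_w = 53.8 / 28 = 1.921 kip/in (vertical).
Torsion M = P·e = 53.8 × 11.5 = 618.7 kip·in.
Critical point at (x, y) = (3.25, 7) from centroid. f_tx = M·y/J = 5.751 kip/in; f_ty = M·x/J = 2.67 kip/in.
Resultant f_max = √[f_tx² + (f_v + f_ty)²] = √[5.751² + (1.921 + 2.67)²] = 7.359 kip/in.
Capacity per unit length: r_n/Ω = (1/2.0) × 0.6 × 100 × (0.707 × 0.3125) = 6.628 kip/in.
7.359 > 6.628 → NOT adequate.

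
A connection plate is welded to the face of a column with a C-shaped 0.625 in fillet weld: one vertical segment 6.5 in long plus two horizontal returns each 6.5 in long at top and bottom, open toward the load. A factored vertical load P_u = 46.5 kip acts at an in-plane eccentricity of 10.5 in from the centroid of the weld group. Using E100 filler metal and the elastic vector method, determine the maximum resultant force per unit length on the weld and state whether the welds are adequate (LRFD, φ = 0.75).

E100XX → F_EXX = 100 ksi.
Total weld length L_w = 19.5 in. Treat welds as unit-width lines.
Centroid: x̄ = 2×6.5×3.25 / 19.5 = 2.167 in from the vertical weld.
Polar moment about centroid: J = I_x + I_y = [6.5³/12 + 2×6.5×3.25²] + [6.5×2.167² + 2(6.5³/12 + 6.5×1.083²)] = 251.7 in³.
Direct shear f_v = P/L_w = 46.5 / 19.5 = 2.385 kip/in (vertical).
Torsion M = P·e = 46.5 × 10.5 = 488.25 kip·in.
Critical point at (x, y) = (4.333, 3.25) from centroid. f_tx = M·y/J = 6.303 kip/in; f_ty = M·x/J = 8.405 kip/in.
Resultant f_max = √[f_tx² + (f_v + f_ty)²] = √[6.303² + (2.385 + 8.405)²] = 12.5 kip/in.
Capacity per unit length: φr_n = 0.75 × 0.6 × 100 × (0.707 × 0.625) = 19.88 kip/in.
12.5 ≤ 19.88 → adequate.

f_max ≈ 12.5 kip/in; adequate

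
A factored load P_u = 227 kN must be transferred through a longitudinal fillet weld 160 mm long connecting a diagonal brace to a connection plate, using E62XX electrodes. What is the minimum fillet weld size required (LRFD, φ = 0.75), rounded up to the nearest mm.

E62XX → F_EXX = 620 MPa.
Total weld length L = 160 mm.
Required throat t_e = P_u / (φ × 0.6 F_EXX × L) = 227 / (0.75 × 0.6 × 620 × 160 × 10⁻³) = 5.085 mm.
Required leg w = t_e / 0.707 = 7.193 mm → use 8 mm.

w = 8 mm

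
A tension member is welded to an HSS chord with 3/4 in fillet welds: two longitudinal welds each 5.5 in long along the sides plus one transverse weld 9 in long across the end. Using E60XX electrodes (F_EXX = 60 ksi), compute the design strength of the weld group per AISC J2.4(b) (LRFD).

t_e = 0.707 × 0.75 = 0.5302 in.
R_nwl = 0.6 × 60 × 0.5302 × 11 = 210 kips (longitudinal, 2 welds).
R_nwt = 0.6 × 60 × 0.5302 × 9 = 171.8 kips (transverse, base value).
(i) R_nwl + R_nwt = 381.8 kips; (ii) 0.85 R_nwl + 1.5 R_nwt = 436.2 kips.
R_n = max = 436.2 kips [governs: (ii)]; φR_n = 327.1 kips.

φR_n ≈ 327 kips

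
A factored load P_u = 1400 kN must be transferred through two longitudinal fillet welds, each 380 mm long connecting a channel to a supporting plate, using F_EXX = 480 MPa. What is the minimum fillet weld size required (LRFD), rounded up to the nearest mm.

Total weld length L = 760 mm.
Required throat t_e = P_u / (φ × 0.6 F_EXX × L) = 1400 / (0.75 × 0.6 × 480 × 760 × 10⁻³) = 8.528 mm.
Required leg w = t_e / 0.707 = 12.06 mm → use 13 mm.

w = 13 mm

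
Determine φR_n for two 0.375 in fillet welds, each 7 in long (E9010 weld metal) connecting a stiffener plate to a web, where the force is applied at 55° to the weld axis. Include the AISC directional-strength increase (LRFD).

E90XX → F_EXX = 90 ksi.
t_e = 0.707 × 0.375 = 0.2651 in; A_we = 0.2651 × 14 = 3.712 in².
Directional factor: 1.0 + 0.5 sin^1.5(55°) = 1.371.
F_nw = 0.6 × 90 × 1.371 = 74.02 ksi.
φR_n = 0.75 × 74.02 × 3.712 = 206.1 kips.

φR_n ≈ 206 kips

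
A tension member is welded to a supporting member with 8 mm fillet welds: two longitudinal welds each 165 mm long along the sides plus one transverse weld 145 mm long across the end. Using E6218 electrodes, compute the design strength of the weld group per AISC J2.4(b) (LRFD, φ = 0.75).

E62XX → F_EXX = 620 MPa.
t_e = 0.707 × 8 = 5.656 mm.
R_nwl = 0.6 × 620 × 5.656 × 330 × 10⁻³ = 694.3 kN (longitudinal, 2 welds).
R_nwt = 0.6 × 620 × 5.656 × 145 × 10⁻³ = 305.1 kN (transverse, base value).
(i) R_nwl + R_nwt = 999.4 kN; (ii) 0.85 R_nwl + 1.5 R_nwt = 1048 kN.
R_n = max = 1048 kN [governs: (ii)]; φR_n = 785.9 kN.

φR_n ≈ 786 kN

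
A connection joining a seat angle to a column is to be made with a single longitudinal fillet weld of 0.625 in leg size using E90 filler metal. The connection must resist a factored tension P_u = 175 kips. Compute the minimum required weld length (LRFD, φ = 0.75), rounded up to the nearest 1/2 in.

L = 10 in

E90XX → F_EXX = 90 ksi.
Throat t_e = 0.707 × 0.625 = 0.4419 in.
φr_n = 0.75 × 0.6 × 90 × 0.4419 = 17.9 kips/in.
L_req = P_u / φr_n = 175 / 17.9 = 9.779 in total.
Round up → use L = 10 in.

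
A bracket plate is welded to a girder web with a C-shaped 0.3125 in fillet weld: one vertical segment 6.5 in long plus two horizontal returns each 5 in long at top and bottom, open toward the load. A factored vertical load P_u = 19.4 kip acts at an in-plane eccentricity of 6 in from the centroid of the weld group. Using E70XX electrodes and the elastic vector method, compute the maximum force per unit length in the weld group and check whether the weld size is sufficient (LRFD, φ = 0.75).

E70XX → F_EXX = 70 ksi.
Total weld length L_w = 16.5 in. Treat welds as unit-width lines.
Centroid: x̄ = 2×5×2.5 / 16.5 = 1.515 in from the vertical weld.
Polar moment about centroid: J = I_x + I_y = [6.5³/12 + 2×5×3.25²] + [6.5×1.515² + 2(5³/12 + 5×0.9848²)] = 174 in³.
Direct shear f_v = P/L_w = 19.4 / 16.5 = 1.176 kip/in (vertical).
Torsion M = P·e = 19.4 × 6 = 116.4 kip·in.
Critical point at (x, y) = (3.485, 3.25) from centroid. f_tx = M·y/J = 2.175 kip/in; f_ty = M·x/J = 2.332 kip/in.
Resultant f_max = √[f_tx² + (f_v + f_ty)²] = √[2.175² + (1.176 + 2.332)²] = 4.127 kip/in.
Capacity per unit length: φr_n = 0.75 × 0.6 × 70 × (0.707 × 0.3125) = 6.96 kip/in.
4.127 ≤ 6.96 → adequate.

f_max ≈ 4.13 kip/in; adequate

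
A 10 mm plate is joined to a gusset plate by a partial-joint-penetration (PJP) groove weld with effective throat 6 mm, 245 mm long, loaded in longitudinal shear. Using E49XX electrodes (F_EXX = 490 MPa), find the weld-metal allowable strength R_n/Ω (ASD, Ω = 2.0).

R_n/Ω ≈ 216 kN

Effective throat (given) t_e = 6 mm.
A_we = 6 × 245 = 1470 mm².
F_nw = 0.6 F_EXX = 294 MPa.
R_n/Ω = (294 × 1470) / 2.0 × 10⁻³ = 216.1 kN.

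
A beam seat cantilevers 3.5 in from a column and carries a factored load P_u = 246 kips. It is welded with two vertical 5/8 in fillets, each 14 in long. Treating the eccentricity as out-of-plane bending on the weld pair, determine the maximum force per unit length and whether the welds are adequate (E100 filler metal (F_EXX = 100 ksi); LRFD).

f_max ≈ 15.8 kip/in; adequate

L_w = 2 × 14 = 28 in; section modulus (unit throat) S = 2 × L²/6 = 65.33 in².
Direct shear f_v = P/L_w = 246/28 = 8.786 kip/in.
Moment M = P × e = 246 × 3.5 = 861 kip·in; bending f_b = M/S = 13.18 kip/in.
f_max = √(f_v² + f_b²) = √(8.786² + 13.18²) = 15.84 kip/in.
φr_n = 0.75 × 0.6 × 100 × (0.707 × 0.625) = 19.88 kip/in → adequate.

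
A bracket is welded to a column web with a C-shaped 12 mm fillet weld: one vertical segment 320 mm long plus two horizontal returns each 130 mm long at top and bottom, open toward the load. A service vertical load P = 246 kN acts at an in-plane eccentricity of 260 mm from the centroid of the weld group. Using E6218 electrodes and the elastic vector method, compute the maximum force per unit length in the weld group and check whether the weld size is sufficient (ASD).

E62XX → F_EXX = 620 MPa.
Total weld length L_w = 580 mm. Treat welds as unit-width lines.
Centroid: x̄ = 2×130×65 / 580 = 29.14 mm from the vertical weld.
Polar moment about centroid: J = I_x + I_y = [320³/12 + 2×130×160²] + [320×29.14² + 2(130³/12 + 130×35.86²)] = 10360000 mm³.
Direct shear f_v = P/L_w = 246×10³ / 580 = 424.1 N/mm (vertical).
Torsion M = P·e = 246×10³ × 260 = 63960000 N·mm.
Critical point at (x, y) = (100.9, 160) from centroid. f_tx = M·y/J = 987.9 N/mm; f_ty = M·x/J = 622.8 N/mm.
Resultant f_max = √[f_tx² + (f_v + f_ty)²] = √[987.9² + (424.1 + 622.8)²] = 1439 N/mm.
Capacity per unit length: r_n/Ω = (1/2.0) × 0.6 × 620 × (0.707 × 12) = 1578 N/mm.
1439 ≤ 1578 → adequate.

f_max ≈ 1440 N/mm; adequate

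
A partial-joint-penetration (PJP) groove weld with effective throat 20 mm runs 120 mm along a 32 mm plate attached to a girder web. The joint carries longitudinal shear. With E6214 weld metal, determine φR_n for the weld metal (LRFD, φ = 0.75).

φR_n ≈ 670 kN

E62XX → F_EXX = 620 MPa.
Effective throat (given) t_e = 20 mm.
A_we = 20 × 120 = 2400 mm².
F_nw = 0.6 F_EXX = 372 MPa.
φR_n = 0.75 × 372 × 2400 × 10⁻³ = 669.6 kN.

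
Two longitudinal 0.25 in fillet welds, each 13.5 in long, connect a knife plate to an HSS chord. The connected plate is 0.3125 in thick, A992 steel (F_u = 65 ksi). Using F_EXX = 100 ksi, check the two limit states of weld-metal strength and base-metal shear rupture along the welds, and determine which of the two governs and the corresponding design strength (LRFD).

t_e = 0.707 × 0.25 = 0.1767 in; L = 27 in.
Weld metal: φR_n = 0.75 × 0.6 × 100 × 0.1767 × 27 = 214.8 kip.
Base metal (shear rupture): φR_n = 0.75 × 0.6 × 65 × 0.3125 × 27 = 246.8 kip.
Governing: weld metal.

φR_n ≈ 215 kip (weld metal governs)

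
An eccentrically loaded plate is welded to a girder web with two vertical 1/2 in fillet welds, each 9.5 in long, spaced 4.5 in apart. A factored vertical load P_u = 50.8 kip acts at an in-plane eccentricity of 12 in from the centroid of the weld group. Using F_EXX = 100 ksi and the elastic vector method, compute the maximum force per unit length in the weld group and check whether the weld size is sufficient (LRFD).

f_max ≈ 14.7 kip/in; adequate

Total weld length L_w = 19 in. Treat welds as unit-width lines.
Polar moment about centroid: J = 2[d³/12 + d(b/2)²] = 2[9.5³/12 + 9.5×2.25²] = 239.1 in³.
Direct shear f_v = P/L_w = 50.8 / 19 = 2.674 kip/in (vertical).
Torsion M = P·e = 50.8 × 12 = 609.6 kip·in.
Critical point at (x, y) = (2.25, 4.75) from centroid. f_tx = M·y/J = 12.11 kip/in; f_ty = M·x/J = 5.737 kip/in.
Resultant f_max = √[f_tx² + (f_v + f_ty)²] = √[12.11² + (2.674 + 5.737)²] = 14.75 kip/in.
Capacity per unit length: φr_n = 0.75 × 0.6 × 100 × (0.707 × 0.5) = 15.91 kip/in.
14.75 ≤ 15.91 → adequate.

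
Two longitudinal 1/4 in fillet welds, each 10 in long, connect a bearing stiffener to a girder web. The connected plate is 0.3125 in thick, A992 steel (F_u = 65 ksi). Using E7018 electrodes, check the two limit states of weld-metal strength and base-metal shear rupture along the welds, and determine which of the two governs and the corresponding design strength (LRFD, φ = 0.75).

φR_n ≈ 111 kip (weld metal governs)

E70XX → F_EXX = 70 ksi.
t_e = 0.707 × 0.25 = 0.1767 in; L = 20 in.
Weld metal: φR_n = 0.75 × 0.6 × 70 × 0.1767 × 20 = 111.4 kip.
Base metal (shear rupture): φR_n = 0.75 × 0.6 × 65 × 0.3125 × 20 = 182.8 kip.
Governing: weld metal.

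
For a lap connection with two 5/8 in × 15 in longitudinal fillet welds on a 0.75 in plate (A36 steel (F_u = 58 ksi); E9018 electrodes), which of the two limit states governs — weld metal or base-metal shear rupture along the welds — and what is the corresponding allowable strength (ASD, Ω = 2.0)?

R_n/Ω ≈ 358 kips (weld metal governs)

E90XX → F_EXX = 90 ksi.
t_e = 0.707 × 0.625 = 0.4419 in; L = 30 in.
Weld metal: R_n/Ω = (1/2.0) × 0.6 × 90 × 0.4419 × 30 = 357.9 kips.
Base metal (shear rupture): R_n/Ω = (1/2.0) × 0.6 × 58 × 0.75 × 30 = 391.5 kips.
Governing: weld metal.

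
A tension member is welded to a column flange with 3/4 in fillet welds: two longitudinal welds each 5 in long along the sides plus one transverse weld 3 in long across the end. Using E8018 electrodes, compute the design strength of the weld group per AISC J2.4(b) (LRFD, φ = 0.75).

φR_n ≈ 248 kips

E80XX → F_EXX = 80 ksi.
t_e = 0.707 × 0.75 = 0.5302 in.
R_nwl = 0.6 × 80 × 0.5302 × 10 = 254.5 kips (longitudinal, 2 welds).
R_nwt = 0.6 × 80 × 0.5302 × 3 = 76.36 kips (transverse, base value).
(i) R_nwl + R_nwt = 330.9 kips; (ii) 0.85 R_nwl + 1.5 R_nwt = 330.9 kips.
R_n = max = 330.9 kips [governs: (ii)]; φR_n = 248.2 kips.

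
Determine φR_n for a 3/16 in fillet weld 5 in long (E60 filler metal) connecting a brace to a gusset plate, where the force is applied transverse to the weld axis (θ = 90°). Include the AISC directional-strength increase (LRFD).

φR_n ≈ 26.8 kips

E60XX → F_EXX = 60 ksi.
t_e = 0.707 × 0.1875 = 0.1326 in; A_we = 0.1326 × 5 = 0.6628 in².
Directional factor: 1.0 + 0.5 sin^1.5(90°) = 1.5.
F_nw = 0.6 × 60 × 1.5 = 54 ksi.
φR_n = 0.75 × 54 × 0.6628 = 26.84 kips.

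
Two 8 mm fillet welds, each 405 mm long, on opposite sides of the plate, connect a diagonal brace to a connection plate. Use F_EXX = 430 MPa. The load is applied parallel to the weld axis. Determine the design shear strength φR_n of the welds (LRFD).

φR_n ≈ 886 kN

Effective throat t_e = 0.707 × 8 = 5.656 mm.
Total length L = 810 mm; A_we = 5.656 × 810 = 4581 mm².
F_nw = 0.6 F_EXX = 0.6 × 430 = 258 MPa.
φR_n = 0.75 × 258 × 4581 × 10⁻³ = 886.5 kN.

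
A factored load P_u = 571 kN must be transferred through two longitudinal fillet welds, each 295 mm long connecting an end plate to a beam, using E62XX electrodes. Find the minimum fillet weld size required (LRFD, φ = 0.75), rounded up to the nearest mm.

w = 5 mm

E62XX → F_EXX = 620 MPa.
Total weld length L = 590 mm.
Required throat t_e = P_u / (φ × 0.6 F_EXX × L) = 571 / (0.75 × 0.6 × 620 × 590 × 10⁻³) = 3.469 mm.
Required leg w = t_e / 0.707 = 4.906 mm → use 5 mm.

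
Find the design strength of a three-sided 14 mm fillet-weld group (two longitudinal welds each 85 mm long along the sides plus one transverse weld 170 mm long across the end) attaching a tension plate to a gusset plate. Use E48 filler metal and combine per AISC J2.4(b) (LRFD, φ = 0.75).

φR_n ≈ 854 kN

E48XX → F_EXX = 480 MPa.
t_e = 0.707 × 14 = 9.898 mm.
R_nwl = 0.6 × 480 × 9.898 × 170 × 10⁻³ = 484.6 kN (longitudinal, 2 welds).
R_nwt = 0.6 × 480 × 9.898 × 170 × 10⁻³ = 484.6 kN (transverse, base value).
(i) R_nwl + R_nwt = 969.2 kN; (ii) 0.85 R_nwl + 1.5 R_nwt = 1139 kN.
R_n = max = 1139 kN [governs: (ii)]; φR_n = 854.1 kN.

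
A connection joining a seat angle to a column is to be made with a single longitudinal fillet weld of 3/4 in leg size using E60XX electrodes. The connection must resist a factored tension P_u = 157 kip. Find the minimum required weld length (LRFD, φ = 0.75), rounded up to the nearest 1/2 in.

E60XX → F_EXX = 60 ksi.
Throat t_e = 0.707 × 0.75 = 0.5302 in.
φr_n = 0.75 × 0.6 × 60 × 0.5302 = 14.32 kip/in.
L_req = P_u / φr_n = 157 / 14.32 = 10.97 in total.
Round up → use L = 11 in.

L = 11 in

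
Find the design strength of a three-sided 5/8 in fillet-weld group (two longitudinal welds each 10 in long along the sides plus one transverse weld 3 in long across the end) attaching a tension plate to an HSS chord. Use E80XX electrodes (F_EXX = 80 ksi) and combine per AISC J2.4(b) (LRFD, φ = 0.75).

φR_n ≈ 366 kips

t_e = 0.707 × 0.625 = 0.4419 in.
R_nwl = 0.6 × 80 × 0.4419 × 20 = 424.2 kips (longitudinal, 2 welds).
R_nwt = 0.6 × 80 × 0.4419 × 3 = 63.63 kips (transverse, base value).
(i) R_nwl + R_nwt = 487.8 kips; (ii) 0.85 R_nwl + 1.5 R_nwt = 456 kips.
R_n = max = 487.8 kips [governs: (i)]; φR_n = 365.9 kips.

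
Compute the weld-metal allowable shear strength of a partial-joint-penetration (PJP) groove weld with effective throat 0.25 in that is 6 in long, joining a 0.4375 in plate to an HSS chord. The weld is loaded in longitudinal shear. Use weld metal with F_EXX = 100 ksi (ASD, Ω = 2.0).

R_n/Ω ≈ 45 kip

Effective throat (given) t_e = 0.25 in.
A_we = 0.25 × 6 = 1.5 in².
F_nw = 0.6 F_EXX = 60 ksi.
R_n/Ω = (60 × 1.5) / 2.0 = 45 kip.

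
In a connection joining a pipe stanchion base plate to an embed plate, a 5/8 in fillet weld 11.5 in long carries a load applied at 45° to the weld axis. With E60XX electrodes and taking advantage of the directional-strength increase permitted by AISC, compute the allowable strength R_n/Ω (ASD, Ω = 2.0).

E60XX → F_EXX = 60 ksi.
t_e = 0.707 × 0.625 = 0.4419 in; A_we = 0.4419 × 11.5 = 5.082 in².
Directional factor: 1.0 + 0.5 sin^1.5(45°) = 1.297.
F_nw = 0.6 × 60 × 1.297 = 46.7 ksi.
R_n/Ω = (46.7 × 5.082) / 2.0 = 118.7 kip.

R_n/Ω ≈ 119 kip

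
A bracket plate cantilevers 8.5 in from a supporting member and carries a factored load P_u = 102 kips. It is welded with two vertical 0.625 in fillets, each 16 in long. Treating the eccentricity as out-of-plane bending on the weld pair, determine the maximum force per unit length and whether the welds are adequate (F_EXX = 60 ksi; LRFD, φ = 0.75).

L_w = 2 × 16 = 32 in; section modulus (unit throat) S = 2 × L²/6 = 85.33 in².
Direct shear f_v = P/L_w = 102/32 = 3.188 kip/in.
Moment M = P × e = 102 × 8.5 = 867 kip·in; bending f_b = M/S = 10.16 kip/in.
f_max = √(f_v² + f_b²) = √(3.188² + 10.16²) = 10.65 kip/in.
φr_n = 0.75 × 0.6 × 60 × (0.707 × 0.625) = 11.93 kip/in → adequate.

f_max ≈ 10.6 kip/in; adequate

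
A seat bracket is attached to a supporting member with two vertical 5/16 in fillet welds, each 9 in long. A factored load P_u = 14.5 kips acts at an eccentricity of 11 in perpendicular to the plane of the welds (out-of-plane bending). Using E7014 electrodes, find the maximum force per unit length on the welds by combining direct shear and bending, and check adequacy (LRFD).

f_max ≈ 5.96 kip/in; adequate

E70XX → F_EXX = 70 ksi.
L_w = 2 × 9 = 18 in; section modulus (unit throat) S = 2 × L²/6 = 27 in².
Direct shear f_v = P/L_w = 14.5/18 = 0.8056 kip/in.
Moment M = P × e = 14.5 × 11 = 159.5 kip·in; bending f_b = M/S = 5.907 kip/in.
f_max = √(f_v² + f_b²) = √(0.8056² + 5.907²) = 5.962 kip/in.
φr_n = 0.75 × 0.6 × 70 × (0.707 × 0.3125) = 6.96 kip/in → adequate.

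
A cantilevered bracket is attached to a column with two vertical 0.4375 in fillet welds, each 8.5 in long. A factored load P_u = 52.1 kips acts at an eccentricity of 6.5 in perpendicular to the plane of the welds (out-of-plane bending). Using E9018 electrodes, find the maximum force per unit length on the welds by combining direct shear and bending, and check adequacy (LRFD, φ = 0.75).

E90XX → F_EXX = 90 ksi.
L_w = 2 × 8.5 = 17 in; section modulus (unit throat) S = 2 × L²/6 = 24.08 in².
Direct shear f_v = P/L_w = 52.1/17 = 3.065 kip/in.
Moment M = P × e = 52.1 × 6.5 = 338.65 kip·in; bending f_b = M/S = 14.06 kip/in.
f_max = √(f_v² + f_b²) = √(3.065² + 14.06²) = 14.39 kip/in.
φr_n = 0.75 × 0.6 × 90 × (0.707 × 0.4375) = 12.53 kip/in → NOT adequate.

f_max ≈ 14.4 kip/in; NOT adequate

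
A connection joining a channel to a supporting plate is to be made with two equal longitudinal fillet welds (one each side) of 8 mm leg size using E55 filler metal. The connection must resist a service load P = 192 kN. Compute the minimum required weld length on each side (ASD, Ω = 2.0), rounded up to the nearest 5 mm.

L = 105 mm on each side

E55XX → F_EXX = 550 MPa.
Throat t_e = 0.707 × 8 = 5.656 mm.
r_n/Ω = (0.6 × 550 × 5.656) / 2.0 = 933.2 N/mm = 0.9332 kN/mm.
L_req = P / (r_n/Ω) = 192 / 0.9332 = 205.7 mm total.
Per side: 205.7 / 2 = 102.9 mm.
Round up → use L = 105 mm on each side.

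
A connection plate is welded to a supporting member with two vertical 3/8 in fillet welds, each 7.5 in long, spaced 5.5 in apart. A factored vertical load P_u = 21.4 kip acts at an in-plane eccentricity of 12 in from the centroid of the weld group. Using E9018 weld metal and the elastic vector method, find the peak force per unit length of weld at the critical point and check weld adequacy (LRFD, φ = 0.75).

f_max ≈ 7.43 kip/in; adequate

E90XX → F_EXX = 90 ksi.
Total weld length L_w = 15 in. Treat welds as unit-width lines.
Polar moment about centroid: J = 2[d³/12 + d(b/2)²] = 2[7.5³/12 + 7.5×2.75²] = 183.8 in³.
Direct shear f_v = P/L_w = 21.4 / 15 = 1.427 kip/in (vertical).
Torsion M = P·e = 21.4 × 12 = 256.8 kip·in.
Critical point at (x, y) = (2.75, 3.75) from centroid. f_tx = M·y/J = 5.241 kip/in; f_ty = M·x/J = 3.843 kip/in.
Resultant f_max = √[f_tx² + (f_v + f_ty)²] = √[5.241² + (1.427 + 3.843)²] = 7.432 kip/in.
Capacity per unit length: φr_n = 0.75 × 0.6 × 90 × (0.707 × 0.375) = 10.74 kip/in.
7.432 ≤ 10.74 → adequate.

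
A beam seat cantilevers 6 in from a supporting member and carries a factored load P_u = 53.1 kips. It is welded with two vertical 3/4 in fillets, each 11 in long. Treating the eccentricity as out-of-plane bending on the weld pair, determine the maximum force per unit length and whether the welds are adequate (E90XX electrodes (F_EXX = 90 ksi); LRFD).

f_max ≈ 8.26 kip/in; adequate

L_w = 2 × 11 = 22 in; section modulus (unit throat) S = 2 × L²/6 = 40.33 in².
Direct shear f_v = P/L_w = 53.1/22 = 2.414 kip/in.
Moment M = P × e = 53.1 × 6 = 318.6 kip·in; bending f_b = M/S = 7.899 kip/in.
f_max = √(f_v² + f_b²) = √(2.414² + 7.899²) = 8.26 kip/in.
φr_n = 0.75 × 0.6 × 90 × (0.707 × 0.75) = 21.48 kip/in → adequate.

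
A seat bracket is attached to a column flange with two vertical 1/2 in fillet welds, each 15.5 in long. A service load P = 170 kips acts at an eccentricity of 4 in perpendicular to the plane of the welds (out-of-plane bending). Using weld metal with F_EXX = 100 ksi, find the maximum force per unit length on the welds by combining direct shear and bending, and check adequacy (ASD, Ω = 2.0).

L_w = 2 × 15.5 = 31 in; section modulus (unit throat) S = 2 × L²/6 = 80.08 in².
Direct shear f_v = P/L_w = 170/31 = 5.484 kip/in.
Moment M = P × e = 170 × 4 = 680 kip·in; bending f_b = M/S = 8.491 kip/in.
f_max = √(f_v² + f_b²) = √(5.484² + 8.491²) = 10.11 kip/in.
r_n/Ω = (1/2.0) × 0.6 × 100 × (0.707 × 0.5) = 10.6 kip/in → adequate.

f_max ≈ 10.1 kip/in; adequate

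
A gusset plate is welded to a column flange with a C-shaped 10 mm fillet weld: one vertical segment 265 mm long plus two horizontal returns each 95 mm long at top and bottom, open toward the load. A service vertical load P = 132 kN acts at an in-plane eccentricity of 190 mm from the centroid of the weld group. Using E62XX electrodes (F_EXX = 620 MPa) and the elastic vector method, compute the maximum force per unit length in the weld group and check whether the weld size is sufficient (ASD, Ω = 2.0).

Total weld length L_w = 455 mm. Treat welds as unit-width lines.
Centroid: x̄ = 2×95×47.5 / 455 = 19.84 mm from the vertical weld.
Polar moment about centroid: J = I_x + I_y = [265³/12 + 2×95×132.5²] + [265×19.84² + 2(95³/12 + 95×27.66²)] = 5279000 mm³.
Direct shear f_v = P/L_w = 132×10³ / 455 = 290.1 N/mm (vertical).
Torsion M = P·e = 132×10³ × 190 = 25080000 N·mm.
Critical point at (x, y) = (75.16, 132.5) from centroid. f_tx = M·y/J = 629.5 N/mm; f_ty = M·x/J = 357.1 N/mm.
Resultant f_max = √[f_tx² + (f_v + f_ty)²] = √[629.5² + (290.1 + 357.1)²] = 902.8 N/mm.
Capacity per unit length: r_n/Ω = (1/2.0) × 0.6 × 620 × (0.707 × 10) = 1315 N/mm.
902.8 ≤ 1315 → adequate.

f_max ≈ 903 N/mm; adequate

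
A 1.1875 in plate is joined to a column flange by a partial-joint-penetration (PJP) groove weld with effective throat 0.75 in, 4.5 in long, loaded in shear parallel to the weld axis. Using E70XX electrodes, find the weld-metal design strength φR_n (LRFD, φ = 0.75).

E70XX → F_EXX = 70 ksi.
Effective throat (given) t_e = 0.75 in.
A_we = 0.75 × 4.5 = 3.375 in².
F_nw = 0.6 F_EXX = 42 ksi.
φR_n = 0.75 × 42 × 3.375 = 106.3 kip.

φR_n ≈ 106 kip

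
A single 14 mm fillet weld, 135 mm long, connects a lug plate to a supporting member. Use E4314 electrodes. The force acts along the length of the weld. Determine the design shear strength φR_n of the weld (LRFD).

φR_n ≈ 259 kN

E43XX → F_EXX = 430 MPa.
Effective throat t_e = 0.707 × 14 = 9.898 mm.
Total length L = 135 mm; A_we = 9.898 × 135 = 1336 mm².
F_nw = 0.6 F_EXX = 0.6 × 430 = 258 MPa.
φR_n = 0.75 × 258 × 1336 × 10⁻³ = 258.6 kN.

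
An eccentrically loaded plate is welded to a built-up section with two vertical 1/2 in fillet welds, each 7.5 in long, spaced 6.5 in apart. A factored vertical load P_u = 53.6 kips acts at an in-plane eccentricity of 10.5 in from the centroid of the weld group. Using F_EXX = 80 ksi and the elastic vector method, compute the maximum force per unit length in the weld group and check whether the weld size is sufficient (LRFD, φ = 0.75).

Total weld length L_w = 15 in. Treat welds as unit-width lines.
Polar moment about centroid: J = 2[d³/12 + d(b/2)²] = 2[7.5³/12 + 7.5×3.25²] = 228.8 in³.
Direct shear f_v = P/L_w = 53.6 / 15 = 3.573 kip/in (vertical).
Torsion M = P·e = 53.6 × 10.5 = 562.8 kip·in.
Critical point at (x, y) = (3.25, 3.75) from centroid. f_tx = M·y/J = 9.226 kip/in; f_ty = M·x/J = 7.996 kip/in.
Resultant f_max = √[f_tx² + (f_v + f_ty)²] = √[9.226² + (3.573 + 7.996)²] = 14.8 kip/in.
Capacity per unit length: φr_n = 0.75 × 0.6 × 80 × (0.707 × 0.5) = 12.73 kip/in.
14.8 > 12.73 → NOT adequate.

f_max ≈ 14.8 kip/in; NOT adequate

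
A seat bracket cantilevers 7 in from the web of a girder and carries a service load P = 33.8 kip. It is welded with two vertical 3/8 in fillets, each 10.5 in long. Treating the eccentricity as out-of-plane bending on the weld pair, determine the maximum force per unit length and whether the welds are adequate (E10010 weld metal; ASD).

E100XX → F_EXX = 100 ksi.
L_w = 2 × 10.5 = 21 in; section modulus (unit throat) S = 2 × L²/6 = 36.75 in².
Direct shear f_v = P/L_w = 33.8/21 = 1.61 kip/in.
Moment M = P × e = 33.8 × 7 = 236.6 kip·in; bending f_b = M/S = 6.438 kip/in.
f_max = √(f_v² + f_b²) = √(1.61² + 6.438²) = 6.636 kip/in.
r_n/Ω = (1/2.0) × 0.6 × 100 × (0.707 × 0.375) = 7.954 kip/in → adequate.

f_max ≈ 6.64 kip/in; adequate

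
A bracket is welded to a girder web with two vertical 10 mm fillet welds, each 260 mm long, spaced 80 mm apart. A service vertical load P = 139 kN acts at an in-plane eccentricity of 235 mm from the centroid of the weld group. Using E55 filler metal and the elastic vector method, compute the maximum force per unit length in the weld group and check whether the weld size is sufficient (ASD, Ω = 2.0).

E55XX → F_EXX = 550 MPa.
Total weld length L_w = 520 mm. Treat welds as unit-width lines.
Polar moment about centroid: J = 2[d³/12 + d(b/2)²] = 2[260³/12 + 260×40²] = 3761000 mm³.
Direct shear f_v = P/L_w = 139×10³ / 520 = 267.3 N/mm (vertical).
Torsion M = P·e = 139×10³ × 235 = 32665000 N·mm.
Critical point at (x, y) = (40, 130) from centroid. f_tx = M·y/J = 1129 N/mm; f_ty = M·x/J = 347.4 N/mm.
Resultant f_max = √[f_tx² + (f_v + f_ty)²] = √[1129² + (267.3 + 347.4)²] = 1285 N/mm.
Capacity per unit length: r_n/Ω = (1/2.0) × 0.6 × 550 × (0.707 × 10) = 1167 N/mm.
1285 > 1167 → NOT adequate.

f_max ≈ 1290 N/mm; NOT adequate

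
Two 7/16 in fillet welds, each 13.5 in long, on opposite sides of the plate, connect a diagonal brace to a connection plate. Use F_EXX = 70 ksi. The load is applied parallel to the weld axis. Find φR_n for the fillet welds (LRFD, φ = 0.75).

φR_n ≈ 263 kips

Effective throat t_e = 0.707 × 0.4375 = 0.3093 in.
Total length L = 27 in; A_we = 0.3093 × 27 = 8.351 in².
F_nw = 0.6 F_EXX = 0.6 × 70 = 42 ksi.
φR_n = 0.75 × 42 × 8.351 = 263.1 kips.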